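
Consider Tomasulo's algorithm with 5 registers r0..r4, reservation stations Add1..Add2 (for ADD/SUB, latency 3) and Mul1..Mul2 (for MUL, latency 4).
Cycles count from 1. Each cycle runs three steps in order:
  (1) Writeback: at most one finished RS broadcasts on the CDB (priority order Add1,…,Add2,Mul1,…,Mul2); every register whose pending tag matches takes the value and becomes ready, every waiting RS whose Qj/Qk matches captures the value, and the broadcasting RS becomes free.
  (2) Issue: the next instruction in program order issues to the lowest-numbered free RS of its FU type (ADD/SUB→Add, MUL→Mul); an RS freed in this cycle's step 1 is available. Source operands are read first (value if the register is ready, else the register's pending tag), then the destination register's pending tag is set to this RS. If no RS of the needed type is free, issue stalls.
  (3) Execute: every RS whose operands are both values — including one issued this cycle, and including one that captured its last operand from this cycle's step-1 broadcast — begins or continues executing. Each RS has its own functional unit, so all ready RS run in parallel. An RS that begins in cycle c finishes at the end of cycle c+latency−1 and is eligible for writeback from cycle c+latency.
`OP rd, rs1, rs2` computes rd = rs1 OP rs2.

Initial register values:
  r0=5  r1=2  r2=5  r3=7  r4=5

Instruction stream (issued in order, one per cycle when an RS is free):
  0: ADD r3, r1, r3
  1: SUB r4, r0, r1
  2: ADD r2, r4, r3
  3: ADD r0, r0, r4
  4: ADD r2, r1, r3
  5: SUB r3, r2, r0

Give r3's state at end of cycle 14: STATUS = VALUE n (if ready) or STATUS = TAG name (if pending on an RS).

  c1: issue ADD r3<-Add1  regs: r0:5,r1:2,r2:5,r3:Add1,r4:5
  c2: issue SUB r4<-Add2  regs: r0:5,r1:2,r2:5,r3:Add1,r4:Add2
  c3: stall  regs: r0:5,r1:2,r2:5,r3:Add1,r4:Add2
  c4: CDB Add1=9; issue ADD r2<-Add1  regs: r0:5,r1:2,r2:Add1,r3:9,r4:Add2
  c5: CDB Add2=3; issue ADD r0<-Add2  regs: r0:Add2,r1:2,r2:Add1,r3:9,r4:3
  c6: stall  regs: r0:Add2,r1:2,r2:Add1,r3:9,r4:3
  c7: stall  regs: r0:Add2,r1:2,r2:Add1,r3:9,r4:3
  c8: CDB Add1=12; issue ADD r2<-Add1  regs: r0:Add2,r1:2,r2:Add1,r3:9,r4:3
  c9: CDB Add2=8; issue SUB r3<-Add2  regs: r0:8,r1:2,r2:Add1,r3:Add2,r4:3
  c10: -  regs: r0:8,r1:2,r2:Add1,r3:Add2,r4:3
  c11: CDB Add1=11  regs: r0:8,r1:2,r2:11,r3:Add2,r4:3
  c12: -  regs: r0:8,r1:2,r2:11,r3:Add2,r4:3
  c13: -  regs: r0:8,r1:2,r2:11,r3:Add2,r4:3
  c14: CDB Add2=3  regs: r0:8,r1:2,r2:11,r3:3,r4:3

STATUS = VALUE 3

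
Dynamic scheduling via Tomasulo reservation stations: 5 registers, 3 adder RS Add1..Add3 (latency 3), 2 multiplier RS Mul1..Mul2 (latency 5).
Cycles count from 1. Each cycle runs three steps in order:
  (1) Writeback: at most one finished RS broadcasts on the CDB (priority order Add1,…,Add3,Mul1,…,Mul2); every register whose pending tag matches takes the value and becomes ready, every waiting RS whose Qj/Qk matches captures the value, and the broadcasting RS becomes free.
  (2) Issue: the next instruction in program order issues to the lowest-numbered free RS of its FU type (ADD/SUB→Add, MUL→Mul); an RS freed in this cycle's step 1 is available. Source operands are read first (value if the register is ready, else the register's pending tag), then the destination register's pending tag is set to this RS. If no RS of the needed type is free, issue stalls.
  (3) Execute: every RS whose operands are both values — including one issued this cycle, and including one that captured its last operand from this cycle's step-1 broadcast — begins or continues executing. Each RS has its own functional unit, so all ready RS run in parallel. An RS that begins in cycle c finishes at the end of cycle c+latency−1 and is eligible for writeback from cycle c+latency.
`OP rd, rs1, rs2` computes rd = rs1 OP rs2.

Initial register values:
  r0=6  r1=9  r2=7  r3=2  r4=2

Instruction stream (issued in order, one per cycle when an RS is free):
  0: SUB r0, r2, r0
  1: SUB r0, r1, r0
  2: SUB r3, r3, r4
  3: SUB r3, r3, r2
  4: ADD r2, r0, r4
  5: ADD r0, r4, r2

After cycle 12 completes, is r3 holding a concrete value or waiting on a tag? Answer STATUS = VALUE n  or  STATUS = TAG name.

STATUS = VALUE -7

c1: issue SUB r0<-Add1 | r0:Add1,r1:9,r2:7,r3:2,r4:2
c2: issue SUB r0<-Add2 | r0:Add2,r1:9,r2:7,r3:2,r4:2
c3: issue SUB r3<-Add3 | r0:Add2,r1:9,r2:7,r3:Add3,r4:2
c4: CDB Add1=1; issue SUB r3<-Add1 | r0:Add2,r1:9,r2:7,r3:Add1,r4:2
c5: stall | r0:Add2,r1:9,r2:7,r3:Add1,r4:2
c6: CDB Add3=0; issue ADD r2<-Add3 | r0:Add2,r1:9,r2:Add3,r3:Add1,r4:2
c7: CDB Add2=8; issue ADD r0<-Add2 | r0:Add2,r1:9,r2:Add3,r3:Add1,r4:2
c8: - | r0:Add2,r1:9,r2:Add3,r3:Add1,r4:2
c9: CDB Add1=-7 | r0:Add2,r1:9,r2:Add3,r3:-7,r4:2
c10: CDB Add3=10 | r0:Add2,r1:9,r2:10,r3:-7,r4:2
c11: - | r0:Add2,r1:9,r2:10,r3:-7,r4:2
c12: - | r0:Add2,r1:9,r2:10,r3:-7,r4:2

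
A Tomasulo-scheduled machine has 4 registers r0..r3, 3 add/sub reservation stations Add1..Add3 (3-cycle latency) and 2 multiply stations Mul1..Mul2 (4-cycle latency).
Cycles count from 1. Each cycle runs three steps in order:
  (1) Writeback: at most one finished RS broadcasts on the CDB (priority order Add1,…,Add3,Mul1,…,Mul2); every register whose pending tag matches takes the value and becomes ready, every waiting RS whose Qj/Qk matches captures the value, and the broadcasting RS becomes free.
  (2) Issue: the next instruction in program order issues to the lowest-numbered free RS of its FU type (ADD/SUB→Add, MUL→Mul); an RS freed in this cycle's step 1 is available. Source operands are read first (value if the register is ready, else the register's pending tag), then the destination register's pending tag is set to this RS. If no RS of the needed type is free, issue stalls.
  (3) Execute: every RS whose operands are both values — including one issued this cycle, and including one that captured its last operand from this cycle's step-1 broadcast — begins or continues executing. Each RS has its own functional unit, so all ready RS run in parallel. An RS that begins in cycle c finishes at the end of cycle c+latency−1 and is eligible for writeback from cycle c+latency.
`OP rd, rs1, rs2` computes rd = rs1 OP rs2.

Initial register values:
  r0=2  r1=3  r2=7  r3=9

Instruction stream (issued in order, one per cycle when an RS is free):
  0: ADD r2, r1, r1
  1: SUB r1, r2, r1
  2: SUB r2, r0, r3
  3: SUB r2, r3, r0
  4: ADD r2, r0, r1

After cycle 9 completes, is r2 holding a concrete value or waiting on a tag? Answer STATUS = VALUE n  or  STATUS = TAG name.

STATUS = TAG Add3

cycle 1: issue ADD r2<-Add1 // r0:2,r1:3,r2:Add1,r3:9
cycle 2: issue SUB r1<-Add2 // r0:2,r1:Add2,r2:Add1,r3:9
cycle 3: issue SUB r2<-Add3 // r0:2,r1:Add2,r2:Add3,r3:9
cycle 4: CDB Add1=6; issue SUB r2<-Add1 // r0:2,r1:Add2,r2:Add1,r3:9
cycle 5: stall // r0:2,r1:Add2,r2:Add1,r3:9
cycle 6: CDB Add3=-7; issue ADD r2<-Add3 // r0:2,r1:Add2,r2:Add3,r3:9
cycle 7: CDB Add1=7 // r0:2,r1:Add2,r2:Add3,r3:9
cycle 8: CDB Add2=3 // r0:2,r1:3,r2:Add3,r3:9
cycle 9: - // r0:2,r1:3,r2:Add3,r3:9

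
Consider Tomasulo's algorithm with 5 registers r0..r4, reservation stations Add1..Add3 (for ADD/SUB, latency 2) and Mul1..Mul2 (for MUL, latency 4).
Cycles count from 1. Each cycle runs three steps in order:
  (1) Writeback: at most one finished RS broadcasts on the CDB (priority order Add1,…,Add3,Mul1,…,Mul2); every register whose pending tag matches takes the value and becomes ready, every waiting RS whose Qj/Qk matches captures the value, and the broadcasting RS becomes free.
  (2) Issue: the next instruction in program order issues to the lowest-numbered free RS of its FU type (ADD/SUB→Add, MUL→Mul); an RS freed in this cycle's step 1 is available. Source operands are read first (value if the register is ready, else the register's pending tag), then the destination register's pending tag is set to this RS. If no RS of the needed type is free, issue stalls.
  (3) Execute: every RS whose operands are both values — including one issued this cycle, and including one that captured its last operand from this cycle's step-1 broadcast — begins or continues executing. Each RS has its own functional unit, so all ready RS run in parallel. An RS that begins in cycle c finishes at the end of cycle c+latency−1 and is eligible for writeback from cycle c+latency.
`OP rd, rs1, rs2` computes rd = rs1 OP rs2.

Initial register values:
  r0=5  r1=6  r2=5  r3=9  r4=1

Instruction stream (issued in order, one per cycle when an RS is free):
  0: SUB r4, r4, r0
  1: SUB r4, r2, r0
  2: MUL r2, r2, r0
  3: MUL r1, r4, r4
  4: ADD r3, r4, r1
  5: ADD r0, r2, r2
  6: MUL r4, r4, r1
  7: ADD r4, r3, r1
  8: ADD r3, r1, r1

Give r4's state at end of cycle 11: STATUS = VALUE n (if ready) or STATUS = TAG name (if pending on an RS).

STATUS = TAG Add3

c1: issue SUB r4<-Add1 | r0:5,r1:6,r2:5,r3:9,r4:Add1
c2: issue SUB r4<-Add2 | r0:5,r1:6,r2:5,r3:9,r4:Add2
c3: CDB Add1=-4; issue MUL r2<-Mul1 | r0:5,r1:6,r2:Mul1,r3:9,r4:Add2
c4: CDB Add2=0; issue MUL r1<-Mul2 | r0:5,r1:Mul2,r2:Mul1,r3:9,r4:0
c5: issue ADD r3<-Add1 | r0:5,r1:Mul2,r2:Mul1,r3:Add1,r4:0
c6: issue ADD r0<-Add2 | r0:Add2,r1:Mul2,r2:Mul1,r3:Add1,r4:0
c7: CDB Mul1=25; issue MUL r4<-Mul1 | r0:Add2,r1:Mul2,r2:25,r3:Add1,r4:Mul1
c8: CDB Mul2=0; issue ADD r4<-Add3 | r0:Add2,r1:0,r2:25,r3:Add1,r4:Add3
c9: CDB Add2=50; issue ADD r3<-Add2 | r0:50,r1:0,r2:25,r3:Add2,r4:Add3
c10: CDB Add1=0 | r0:50,r1:0,r2:25,r3:Add2,r4:Add3
c11: CDB Add2=0 | r0:50,r1:0,r2:25,r3:0,r4:Add3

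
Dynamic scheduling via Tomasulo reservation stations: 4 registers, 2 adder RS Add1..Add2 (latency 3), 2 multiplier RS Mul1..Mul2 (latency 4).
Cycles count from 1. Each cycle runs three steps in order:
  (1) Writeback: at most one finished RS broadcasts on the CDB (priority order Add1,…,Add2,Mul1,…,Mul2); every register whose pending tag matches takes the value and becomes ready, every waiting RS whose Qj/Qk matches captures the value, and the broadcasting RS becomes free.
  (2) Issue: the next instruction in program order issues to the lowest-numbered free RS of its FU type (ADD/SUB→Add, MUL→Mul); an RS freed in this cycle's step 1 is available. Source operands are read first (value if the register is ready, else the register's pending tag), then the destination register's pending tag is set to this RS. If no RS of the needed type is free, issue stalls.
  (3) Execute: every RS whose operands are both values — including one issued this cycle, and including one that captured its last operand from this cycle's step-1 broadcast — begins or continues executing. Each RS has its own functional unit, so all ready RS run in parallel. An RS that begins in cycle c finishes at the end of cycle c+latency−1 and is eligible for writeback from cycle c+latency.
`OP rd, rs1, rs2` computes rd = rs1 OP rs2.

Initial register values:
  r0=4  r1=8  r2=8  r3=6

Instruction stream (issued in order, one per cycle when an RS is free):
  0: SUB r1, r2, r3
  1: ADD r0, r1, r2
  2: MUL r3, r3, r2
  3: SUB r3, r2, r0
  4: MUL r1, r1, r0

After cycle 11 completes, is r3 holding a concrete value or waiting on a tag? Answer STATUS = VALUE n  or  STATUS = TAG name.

c1: issue SUB r1<-Add1 | r0:4,r1:Add1,r2:8,r3:6
c2: issue ADD r0<-Add2 | r0:Add2,r1:Add1,r2:8,r3:6
c3: issue MUL r3<-Mul1 | r0:Add2,r1:Add1,r2:8,r3:Mul1
c4: CDB Add1=2; issue SUB r3<-Add1 | r0:Add2,r1:2,r2:8,r3:Add1
c5: issue MUL r1<-Mul2 | r0:Add2,r1:Mul2,r2:8,r3:Add1
c6: - | r0:Add2,r1:Mul2,r2:8,r3:Add1
c7: CDB Add2=10 | r0:10,r1:Mul2,r2:8,r3:Add1
c8: CDB Mul1=48 | r0:10,r1:Mul2,r2:8,r3:Add1
c9: - | r0:10,r1:Mul2,r2:8,r3:Add1
c10: CDB Add1=-2 | r0:10,r1:Mul2,r2:8,r3:-2
c11: CDB Mul2=20 | r0:10,r1:20,r2:8,r3:-2

STATUS = VALUE -2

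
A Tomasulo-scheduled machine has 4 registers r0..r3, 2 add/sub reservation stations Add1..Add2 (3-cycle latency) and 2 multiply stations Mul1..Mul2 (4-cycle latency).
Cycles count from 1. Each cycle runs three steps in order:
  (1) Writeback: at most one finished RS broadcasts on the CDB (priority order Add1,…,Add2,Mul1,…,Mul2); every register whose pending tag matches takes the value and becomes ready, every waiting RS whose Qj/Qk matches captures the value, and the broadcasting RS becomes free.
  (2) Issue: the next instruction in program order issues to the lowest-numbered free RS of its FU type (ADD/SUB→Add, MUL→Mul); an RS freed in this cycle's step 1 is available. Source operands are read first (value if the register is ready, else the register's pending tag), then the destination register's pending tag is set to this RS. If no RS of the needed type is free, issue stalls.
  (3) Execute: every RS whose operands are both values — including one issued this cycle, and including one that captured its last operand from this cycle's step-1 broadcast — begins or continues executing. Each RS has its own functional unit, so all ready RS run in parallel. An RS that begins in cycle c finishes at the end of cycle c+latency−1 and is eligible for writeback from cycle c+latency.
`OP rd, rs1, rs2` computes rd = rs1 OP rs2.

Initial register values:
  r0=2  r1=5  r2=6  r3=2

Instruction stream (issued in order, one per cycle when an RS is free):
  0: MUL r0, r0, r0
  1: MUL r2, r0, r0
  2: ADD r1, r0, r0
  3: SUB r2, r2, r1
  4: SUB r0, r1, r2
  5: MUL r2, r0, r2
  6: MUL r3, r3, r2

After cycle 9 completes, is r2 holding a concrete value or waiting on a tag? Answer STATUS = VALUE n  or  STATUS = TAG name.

  c1: issue MUL r0<-Mul1  regs: r0:Mul1,r1:5,r2:6,r3:2
  c2: issue MUL r2<-Mul2  regs: r0:Mul1,r1:5,r2:Mul2,r3:2
  c3: issue ADD r1<-Add1  regs: r0:Mul1,r1:Add1,r2:Mul2,r3:2
  c4: issue SUB r2<-Add2  regs: r0:Mul1,r1:Add1,r2:Add2,r3:2
  c5: CDB Mul1=4; stall  regs: r0:4,r1:Add1,r2:Add2,r3:2
  c6: stall  regs: r0:4,r1:Add1,r2:Add2,r3:2
  c7: stall  regs: r0:4,r1:Add1,r2:Add2,r3:2
  c8: CDB Add1=8; issue SUB r0<-Add1  regs: r0:Add1,r1:8,r2:Add2,r3:2
  c9: CDB Mul2=16; issue MUL r2<-Mul1  regs: r0:Add1,r1:8,r2:Mul1,r3:2

STATUS = TAG Mul1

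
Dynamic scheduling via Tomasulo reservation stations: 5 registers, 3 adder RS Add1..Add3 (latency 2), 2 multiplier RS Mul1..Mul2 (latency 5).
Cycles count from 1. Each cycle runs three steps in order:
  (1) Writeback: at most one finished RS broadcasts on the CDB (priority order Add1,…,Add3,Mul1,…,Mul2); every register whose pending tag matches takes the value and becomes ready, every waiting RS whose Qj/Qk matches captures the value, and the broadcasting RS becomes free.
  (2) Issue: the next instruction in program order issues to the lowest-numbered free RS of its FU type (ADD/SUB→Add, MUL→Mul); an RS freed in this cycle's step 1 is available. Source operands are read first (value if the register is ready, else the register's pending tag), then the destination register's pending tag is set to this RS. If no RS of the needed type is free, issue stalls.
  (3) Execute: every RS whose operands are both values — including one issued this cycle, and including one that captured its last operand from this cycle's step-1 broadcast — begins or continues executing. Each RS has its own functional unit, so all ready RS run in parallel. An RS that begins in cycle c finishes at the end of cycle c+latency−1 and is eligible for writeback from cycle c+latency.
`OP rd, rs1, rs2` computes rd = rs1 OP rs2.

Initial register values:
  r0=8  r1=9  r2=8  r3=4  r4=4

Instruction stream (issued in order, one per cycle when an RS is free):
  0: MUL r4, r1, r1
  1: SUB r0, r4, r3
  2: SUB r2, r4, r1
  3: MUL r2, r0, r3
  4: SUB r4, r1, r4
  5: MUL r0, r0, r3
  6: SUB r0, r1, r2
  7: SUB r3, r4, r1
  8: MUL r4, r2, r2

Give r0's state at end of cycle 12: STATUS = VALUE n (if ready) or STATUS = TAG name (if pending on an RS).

c1: issue MUL r4<-Mul1 | r0:8,r1:9,r2:8,r3:4,r4:Mul1
c2: issue SUB r0<-Add1 | r0:Add1,r1:9,r2:8,r3:4,r4:Mul1
c3: issue SUB r2<-Add2 | r0:Add1,r1:9,r2:Add2,r3:4,r4:Mul1
c4: issue MUL r2<-Mul2 | r0:Add1,r1:9,r2:Mul2,r3:4,r4:Mul1
c5: issue SUB r4<-Add3 | r0:Add1,r1:9,r2:Mul2,r3:4,r4:Add3
c6: CDB Mul1=81; issue MUL r0<-Mul1 | r0:Mul1,r1:9,r2:Mul2,r3:4,r4:Add3
c7: stall | r0:Mul1,r1:9,r2:Mul2,r3:4,r4:Add3
c8: CDB Add1=77; issue SUB r0<-Add1 | r0:Add1,r1:9,r2:Mul2,r3:4,r4:Add3
c9: CDB Add2=72; issue SUB r3<-Add2 | r0:Add1,r1:9,r2:Mul2,r3:Add2,r4:Add3
c10: CDB Add3=-72; stall | r0:Add1,r1:9,r2:Mul2,r3:Add2,r4:-72
c11: stall | r0:Add1,r1:9,r2:Mul2,r3:Add2,r4:-72
c12: CDB Add2=-81; stall | r0:Add1,r1:9,r2:Mul2,r3:-81,r4:-72

STATUS = TAG Add1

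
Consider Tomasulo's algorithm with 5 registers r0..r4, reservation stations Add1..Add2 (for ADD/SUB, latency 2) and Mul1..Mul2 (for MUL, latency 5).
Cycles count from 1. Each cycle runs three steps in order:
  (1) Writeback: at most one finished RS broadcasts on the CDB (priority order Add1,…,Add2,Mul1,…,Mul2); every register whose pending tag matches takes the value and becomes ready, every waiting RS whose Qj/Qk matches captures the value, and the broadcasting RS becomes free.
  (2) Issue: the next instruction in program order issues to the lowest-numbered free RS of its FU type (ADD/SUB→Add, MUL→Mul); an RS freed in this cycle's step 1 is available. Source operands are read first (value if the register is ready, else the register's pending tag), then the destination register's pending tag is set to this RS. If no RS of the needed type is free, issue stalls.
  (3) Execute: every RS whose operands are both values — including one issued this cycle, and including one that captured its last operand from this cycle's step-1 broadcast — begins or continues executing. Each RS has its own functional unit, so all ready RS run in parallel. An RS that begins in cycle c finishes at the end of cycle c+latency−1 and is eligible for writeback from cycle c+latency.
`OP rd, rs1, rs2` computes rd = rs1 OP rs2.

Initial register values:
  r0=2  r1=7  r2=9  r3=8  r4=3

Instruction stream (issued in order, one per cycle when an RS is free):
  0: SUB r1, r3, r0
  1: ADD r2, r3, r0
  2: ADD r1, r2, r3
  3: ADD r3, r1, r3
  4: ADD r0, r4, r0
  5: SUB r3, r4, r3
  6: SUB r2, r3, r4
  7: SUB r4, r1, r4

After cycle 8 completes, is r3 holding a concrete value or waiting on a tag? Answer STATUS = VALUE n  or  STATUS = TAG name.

STATUS = TAG Add1

cycle 1: issue SUB r1<-Add1 // r0:2,r1:Add1,r2:9,r3:8,r4:3
cycle 2: issue ADD r2<-Add2 // r0:2,r1:Add1,r2:Add2,r3:8,r4:3
cycle 3: CDB Add1=6; issue ADD r1<-Add1 // r0:2,r1:Add1,r2:Add2,r3:8,r4:3
cycle 4: CDB Add2=10; issue ADD r3<-Add2 // r0:2,r1:Add1,r2:10,r3:Add2,r4:3
cycle 5: stall // r0:2,r1:Add1,r2:10,r3:Add2,r4:3
cycle 6: CDB Add1=18; issue ADD r0<-Add1 // r0:Add1,r1:18,r2:10,r3:Add2,r4:3
cycle 7: stall // r0:Add1,r1:18,r2:10,r3:Add2,r4:3
cycle 8: CDB Add1=5; issue SUB r3<-Add1 // r0:5,r1:18,r2:10,r3:Add1,r4:3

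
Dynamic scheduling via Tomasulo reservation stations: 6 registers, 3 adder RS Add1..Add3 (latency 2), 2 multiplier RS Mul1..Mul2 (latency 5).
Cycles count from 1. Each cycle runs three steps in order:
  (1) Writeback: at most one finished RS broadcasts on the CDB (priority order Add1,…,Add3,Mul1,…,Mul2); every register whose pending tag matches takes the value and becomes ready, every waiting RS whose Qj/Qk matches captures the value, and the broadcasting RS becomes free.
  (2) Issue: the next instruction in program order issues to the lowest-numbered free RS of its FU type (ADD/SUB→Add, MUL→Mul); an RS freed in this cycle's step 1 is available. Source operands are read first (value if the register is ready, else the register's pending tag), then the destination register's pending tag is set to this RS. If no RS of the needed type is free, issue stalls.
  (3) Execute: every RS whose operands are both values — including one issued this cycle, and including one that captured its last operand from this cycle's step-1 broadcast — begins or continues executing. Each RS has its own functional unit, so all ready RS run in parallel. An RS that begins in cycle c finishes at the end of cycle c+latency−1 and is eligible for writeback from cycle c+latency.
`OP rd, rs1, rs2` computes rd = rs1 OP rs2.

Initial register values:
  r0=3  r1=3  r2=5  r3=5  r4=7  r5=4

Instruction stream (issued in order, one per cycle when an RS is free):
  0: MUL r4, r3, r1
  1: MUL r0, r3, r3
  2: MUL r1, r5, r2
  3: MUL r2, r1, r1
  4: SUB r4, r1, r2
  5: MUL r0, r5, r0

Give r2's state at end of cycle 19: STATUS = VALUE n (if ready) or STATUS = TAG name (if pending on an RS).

cycle 1: issue MUL r4<-Mul1 // r0:3,r1:3,r2:5,r3:5,r4:Mul1,r5:4
cycle 2: issue MUL r0<-Mul2 // r0:Mul2,r1:3,r2:5,r3:5,r4:Mul1,r5:4
cycle 3: stall // r0:Mul2,r1:3,r2:5,r3:5,r4:Mul1,r5:4
cycle 4: stall // r0:Mul2,r1:3,r2:5,r3:5,r4:Mul1,r5:4
cycle 5: stall // r0:Mul2,r1:3,r2:5,r3:5,r4:Mul1,r5:4
cycle 6: CDB Mul1=15; issue MUL r1<-Mul1 // r0:Mul2,r1:Mul1,r2:5,r3:5,r4:15,r5:4
cycle 7: CDB Mul2=25; issue MUL r2<-Mul2 // r0:25,r1:Mul1,r2:Mul2,r3:5,r4:15,r5:4
cycle 8: issue SUB r4<-Add1 // r0:25,r1:Mul1,r2:Mul2,r3:5,r4:Add1,r5:4
cycle 9: stall // r0:25,r1:Mul1,r2:Mul2,r3:5,r4:Add1,r5:4
cycle 10: stall // r0:25,r1:Mul1,r2:Mul2,r3:5,r4:Add1,r5:4
cycle 11: CDB Mul1=20; issue MUL r0<-Mul1 // r0:Mul1,r1:20,r2:Mul2,r3:5,r4:Add1,r5:4
cycle 12: - // r0:Mul1,r1:20,r2:Mul2,r3:5,r4:Add1,r5:4
cycle 13: - // r0:Mul1,r1:20,r2:Mul2,r3:5,r4:Add1,r5:4
cycle 14: - // r0:Mul1,r1:20,r2:Mul2,r3:5,r4:Add1,r5:4
cycle 15: - // r0:Mul1,r1:20,r2:Mul2,r3:5,r4:Add1,r5:4
cycle 16: CDB Mul1=100 // r0:100,r1:20,r2:Mul2,r3:5,r4:Add1,r5:4
cycle 17: CDB Mul2=400 // r0:100,r1:20,r2:400,r3:5,r4:Add1,r5:4
cycle 18: - // r0:100,r1:20,r2:400,r3:5,r4:Add1,r5:4
cycle 19: CDB Add1=-380 // r0:100,r1:20,r2:400,r3:5,r4:-380,r5:4

STATUS = VALUE 400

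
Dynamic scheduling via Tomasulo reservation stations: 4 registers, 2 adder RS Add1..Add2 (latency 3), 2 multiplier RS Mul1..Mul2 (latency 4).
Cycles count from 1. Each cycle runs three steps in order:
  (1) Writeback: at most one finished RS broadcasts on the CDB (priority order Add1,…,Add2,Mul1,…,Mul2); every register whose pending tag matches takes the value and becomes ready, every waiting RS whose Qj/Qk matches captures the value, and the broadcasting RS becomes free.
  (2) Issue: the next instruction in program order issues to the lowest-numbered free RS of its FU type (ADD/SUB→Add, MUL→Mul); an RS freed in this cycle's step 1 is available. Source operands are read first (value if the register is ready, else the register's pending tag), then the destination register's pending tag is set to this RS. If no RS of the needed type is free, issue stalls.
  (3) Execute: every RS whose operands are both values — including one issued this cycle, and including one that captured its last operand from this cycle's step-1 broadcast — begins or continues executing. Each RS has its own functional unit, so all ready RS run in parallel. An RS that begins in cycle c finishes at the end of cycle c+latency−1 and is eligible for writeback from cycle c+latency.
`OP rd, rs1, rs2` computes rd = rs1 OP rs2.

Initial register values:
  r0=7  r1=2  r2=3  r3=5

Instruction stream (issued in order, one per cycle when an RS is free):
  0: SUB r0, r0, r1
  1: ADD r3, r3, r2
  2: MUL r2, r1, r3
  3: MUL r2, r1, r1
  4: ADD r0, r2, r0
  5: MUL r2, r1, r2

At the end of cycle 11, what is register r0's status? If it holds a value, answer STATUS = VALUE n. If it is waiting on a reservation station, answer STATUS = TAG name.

cycle 1: issue SUB r0<-Add1 // r0:Add1,r1:2,r2:3,r3:5
cycle 2: issue ADD r3<-Add2 // r0:Add1,r1:2,r2:3,r3:Add2
cycle 3: issue MUL r2<-Mul1 // r0:Add1,r1:2,r2:Mul1,r3:Add2
cycle 4: CDB Add1=5; issue MUL r2<-Mul2 // r0:5,r1:2,r2:Mul2,r3:Add2
cycle 5: CDB Add2=8; issue ADD r0<-Add1 // r0:Add1,r1:2,r2:Mul2,r3:8
cycle 6: stall // r0:Add1,r1:2,r2:Mul2,r3:8
cycle 7: stall // r0:Add1,r1:2,r2:Mul2,r3:8
cycle 8: CDB Mul2=4; issue MUL r2<-Mul2 // r0:Add1,r1:2,r2:Mul2,r3:8
cycle 9: CDB Mul1=16 // r0:Add1,r1:2,r2:Mul2,r3:8
cycle 10: - // r0:Add1,r1:2,r2:Mul2,r3:8
cycle 11: CDB Add1=9 // r0:9,r1:2,r2:Mul2,r3:8

STATUS = VALUE 9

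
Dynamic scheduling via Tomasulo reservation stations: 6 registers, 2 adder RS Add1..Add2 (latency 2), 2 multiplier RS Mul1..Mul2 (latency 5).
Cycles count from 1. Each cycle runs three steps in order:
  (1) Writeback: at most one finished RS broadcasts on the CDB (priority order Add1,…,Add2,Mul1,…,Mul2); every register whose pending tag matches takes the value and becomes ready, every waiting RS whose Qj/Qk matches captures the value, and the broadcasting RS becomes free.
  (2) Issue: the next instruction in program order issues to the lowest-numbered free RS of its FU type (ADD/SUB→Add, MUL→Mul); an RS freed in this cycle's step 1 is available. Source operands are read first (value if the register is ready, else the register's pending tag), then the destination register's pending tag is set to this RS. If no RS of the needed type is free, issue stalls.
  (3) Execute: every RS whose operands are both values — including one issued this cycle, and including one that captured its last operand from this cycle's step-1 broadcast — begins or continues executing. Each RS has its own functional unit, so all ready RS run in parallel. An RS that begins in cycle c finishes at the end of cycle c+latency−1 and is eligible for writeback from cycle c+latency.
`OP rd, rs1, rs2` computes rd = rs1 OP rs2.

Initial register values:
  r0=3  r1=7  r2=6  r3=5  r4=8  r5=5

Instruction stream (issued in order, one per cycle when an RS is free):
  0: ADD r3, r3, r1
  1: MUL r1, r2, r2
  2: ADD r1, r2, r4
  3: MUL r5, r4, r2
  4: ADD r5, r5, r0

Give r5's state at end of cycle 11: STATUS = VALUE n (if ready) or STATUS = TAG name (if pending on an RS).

STATUS = VALUE 51

c1: issue ADD r3<-Add1 | r0:3,r1:7,r2:6,r3:Add1,r4:8,r5:5
c2: issue MUL r1<-Mul1 | r0:3,r1:Mul1,r2:6,r3:Add1,r4:8,r5:5
c3: CDB Add1=12; issue ADD r1<-Add1 | r0:3,r1:Add1,r2:6,r3:12,r4:8,r5:5
c4: issue MUL r5<-Mul2 | r0:3,r1:Add1,r2:6,r3:12,r4:8,r5:Mul2
c5: CDB Add1=14; issue ADD r5<-Add1 | r0:3,r1:14,r2:6,r3:12,r4:8,r5:Add1
c6: - | r0:3,r1:14,r2:6,r3:12,r4:8,r5:Add1
c7: CDB Mul1=36 | r0:3,r1:14,r2:6,r3:12,r4:8,r5:Add1
c8: - | r0:3,r1:14,r2:6,r3:12,r4:8,r5:Add1
c9: CDB Mul2=48 | r0:3,r1:14,r2:6,r3:12,r4:8,r5:Add1
c10: - | r0:3,r1:14,r2:6,r3:12,r4:8,r5:Add1
c11: CDB Add1=51 | r0:3,r1:14,r2:6,r3:12,r4:8,r5:51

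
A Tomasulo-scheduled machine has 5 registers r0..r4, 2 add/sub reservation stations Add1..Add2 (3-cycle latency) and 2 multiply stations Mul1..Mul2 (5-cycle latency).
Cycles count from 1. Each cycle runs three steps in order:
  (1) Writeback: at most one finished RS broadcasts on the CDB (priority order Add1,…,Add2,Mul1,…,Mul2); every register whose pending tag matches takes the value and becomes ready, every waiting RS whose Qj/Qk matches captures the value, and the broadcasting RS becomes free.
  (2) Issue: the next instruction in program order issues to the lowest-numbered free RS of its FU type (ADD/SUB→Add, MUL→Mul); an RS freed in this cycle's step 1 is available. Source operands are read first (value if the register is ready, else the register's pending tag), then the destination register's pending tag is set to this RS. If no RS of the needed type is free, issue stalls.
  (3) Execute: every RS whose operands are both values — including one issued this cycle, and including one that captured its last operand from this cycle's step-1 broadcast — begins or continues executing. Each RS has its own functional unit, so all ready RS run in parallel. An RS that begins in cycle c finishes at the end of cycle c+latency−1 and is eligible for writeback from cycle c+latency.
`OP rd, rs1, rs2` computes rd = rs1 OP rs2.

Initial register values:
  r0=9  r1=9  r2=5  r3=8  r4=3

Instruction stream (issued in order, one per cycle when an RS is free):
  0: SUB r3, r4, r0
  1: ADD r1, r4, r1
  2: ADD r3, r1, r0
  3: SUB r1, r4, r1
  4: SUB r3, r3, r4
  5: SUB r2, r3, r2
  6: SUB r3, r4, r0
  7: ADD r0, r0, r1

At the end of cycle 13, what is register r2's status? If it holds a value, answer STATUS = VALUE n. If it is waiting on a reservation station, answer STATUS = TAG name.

c1: issue SUB r3<-Add1 | r0:9,r1:9,r2:5,r3:Add1,r4:3
c2: issue ADD r1<-Add2 | r0:9,r1:Add2,r2:5,r3:Add1,r4:3
c3: stall | r0:9,r1:Add2,r2:5,r3:Add1,r4:3
c4: CDB Add1=-6; issue ADD r3<-Add1 | r0:9,r1:Add2,r2:5,r3:Add1,r4:3
c5: CDB Add2=12; issue SUB r1<-Add2 | r0:9,r1:Add2,r2:5,r3:Add1,r4:3
c6: stall | r0:9,r1:Add2,r2:5,r3:Add1,r4:3
c7: stall | r0:9,r1:Add2,r2:5,r3:Add1,r4:3
c8: CDB Add1=21; issue SUB r3<-Add1 | r0:9,r1:Add2,r2:5,r3:Add1,r4:3
c9: CDB Add2=-9; issue SUB r2<-Add2 | r0:9,r1:-9,r2:Add2,r3:Add1,r4:3
c10: stall | r0:9,r1:-9,r2:Add2,r3:Add1,r4:3
c11: CDB Add1=18; issue SUB r3<-Add1 | r0:9,r1:-9,r2:Add2,r3:Add1,r4:3
c12: stall | r0:9,r1:-9,r2:Add2,r3:Add1,r4:3
c13: stall | r0:9,r1:-9,r2:Add2,r3:Add1,r4:3

STATUS = TAG Add2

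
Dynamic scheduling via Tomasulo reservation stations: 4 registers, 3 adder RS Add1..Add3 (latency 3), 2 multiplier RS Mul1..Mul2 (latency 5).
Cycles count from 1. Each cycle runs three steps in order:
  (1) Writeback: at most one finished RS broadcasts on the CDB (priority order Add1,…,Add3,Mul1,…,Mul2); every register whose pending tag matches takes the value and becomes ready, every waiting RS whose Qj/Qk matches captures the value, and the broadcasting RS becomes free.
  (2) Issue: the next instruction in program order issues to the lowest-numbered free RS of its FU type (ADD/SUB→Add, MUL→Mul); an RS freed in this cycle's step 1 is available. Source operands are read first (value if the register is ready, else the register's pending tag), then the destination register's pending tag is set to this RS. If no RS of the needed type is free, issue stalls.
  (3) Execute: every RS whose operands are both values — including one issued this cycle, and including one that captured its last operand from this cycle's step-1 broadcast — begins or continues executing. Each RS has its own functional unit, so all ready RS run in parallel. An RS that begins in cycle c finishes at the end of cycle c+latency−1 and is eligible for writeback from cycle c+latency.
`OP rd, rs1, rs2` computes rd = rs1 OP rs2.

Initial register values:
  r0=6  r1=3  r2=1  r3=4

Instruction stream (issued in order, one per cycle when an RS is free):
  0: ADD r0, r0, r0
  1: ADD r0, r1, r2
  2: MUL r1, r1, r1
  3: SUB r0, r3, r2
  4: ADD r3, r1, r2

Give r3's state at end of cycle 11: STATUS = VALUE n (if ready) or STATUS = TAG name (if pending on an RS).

STATUS = VALUE 10

c1: issue ADD r0<-Add1 | r0:Add1,r1:3,r2:1,r3:4
c2: issue ADD r0<-Add2 | r0:Add2,r1:3,r2:1,r3:4
c3: issue MUL r1<-Mul1 | r0:Add2,r1:Mul1,r2:1,r3:4
c4: CDB Add1=12; issue SUB r0<-Add1 | r0:Add1,r1:Mul1,r2:1,r3:4
c5: CDB Add2=4; issue ADD r3<-Add2 | r0:Add1,r1:Mul1,r2:1,r3:Add2
c6: - | r0:Add1,r1:Mul1,r2:1,r3:Add2
c7: CDB Add1=3 | r0:3,r1:Mul1,r2:1,r3:Add2
c8: CDB Mul1=9 | r0:3,r1:9,r2:1,r3:Add2
c9: - | r0:3,r1:9,r2:1,r3:Add2
c10: - | r0:3,r1:9,r2:1,r3:Add2
c11: CDB Add2=10 | r0:3,r1:9,r2:1,r3:10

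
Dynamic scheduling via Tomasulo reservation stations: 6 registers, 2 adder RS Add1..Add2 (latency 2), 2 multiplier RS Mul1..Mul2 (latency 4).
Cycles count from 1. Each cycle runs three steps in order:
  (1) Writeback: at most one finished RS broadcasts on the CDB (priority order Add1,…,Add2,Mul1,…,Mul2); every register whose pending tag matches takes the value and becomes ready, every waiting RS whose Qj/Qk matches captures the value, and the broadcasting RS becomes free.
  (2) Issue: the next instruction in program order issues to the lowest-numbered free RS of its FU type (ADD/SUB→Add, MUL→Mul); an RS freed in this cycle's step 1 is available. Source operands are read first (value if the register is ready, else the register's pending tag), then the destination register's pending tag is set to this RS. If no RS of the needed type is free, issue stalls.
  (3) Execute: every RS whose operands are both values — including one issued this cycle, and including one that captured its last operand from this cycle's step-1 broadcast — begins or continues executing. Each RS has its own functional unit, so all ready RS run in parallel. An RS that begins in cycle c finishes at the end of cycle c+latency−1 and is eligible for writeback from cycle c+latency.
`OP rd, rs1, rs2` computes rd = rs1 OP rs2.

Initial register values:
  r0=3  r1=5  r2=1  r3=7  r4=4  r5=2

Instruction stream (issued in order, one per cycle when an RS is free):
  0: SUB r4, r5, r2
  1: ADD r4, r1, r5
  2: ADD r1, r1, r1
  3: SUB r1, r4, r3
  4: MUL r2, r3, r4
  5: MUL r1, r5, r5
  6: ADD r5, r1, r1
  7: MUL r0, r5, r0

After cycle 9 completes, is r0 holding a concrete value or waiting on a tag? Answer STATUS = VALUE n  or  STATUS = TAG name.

cycle 1: issue SUB r4<-Add1 // r0:3,r1:5,r2:1,r3:7,r4:Add1,r5:2
cycle 2: issue ADD r4<-Add2 // r0:3,r1:5,r2:1,r3:7,r4:Add2,r5:2
cycle 3: CDB Add1=1; issue ADD r1<-Add1 // r0:3,r1:Add1,r2:1,r3:7,r4:Add2,r5:2
cycle 4: CDB Add2=7; issue SUB r1<-Add2 // r0:3,r1:Add2,r2:1,r3:7,r4:7,r5:2
cycle 5: CDB Add1=10; issue MUL r2<-Mul1 // r0:3,r1:Add2,r2:Mul1,r3:7,r4:7,r5:2
cycle 6: CDB Add2=0; issue MUL r1<-Mul2 // r0:3,r1:Mul2,r2:Mul1,r3:7,r4:7,r5:2
cycle 7: issue ADD r5<-Add1 // r0:3,r1:Mul2,r2:Mul1,r3:7,r4:7,r5:Add1
cycle 8: stall // r0:3,r1:Mul2,r2:Mul1,r3:7,r4:7,r5:Add1
cycle 9: CDB Mul1=49; issue MUL r0<-Mul1 // r0:Mul1,r1:Mul2,r2:49,r3:7,r4:7,r5:Add1

STATUS = TAG Mul1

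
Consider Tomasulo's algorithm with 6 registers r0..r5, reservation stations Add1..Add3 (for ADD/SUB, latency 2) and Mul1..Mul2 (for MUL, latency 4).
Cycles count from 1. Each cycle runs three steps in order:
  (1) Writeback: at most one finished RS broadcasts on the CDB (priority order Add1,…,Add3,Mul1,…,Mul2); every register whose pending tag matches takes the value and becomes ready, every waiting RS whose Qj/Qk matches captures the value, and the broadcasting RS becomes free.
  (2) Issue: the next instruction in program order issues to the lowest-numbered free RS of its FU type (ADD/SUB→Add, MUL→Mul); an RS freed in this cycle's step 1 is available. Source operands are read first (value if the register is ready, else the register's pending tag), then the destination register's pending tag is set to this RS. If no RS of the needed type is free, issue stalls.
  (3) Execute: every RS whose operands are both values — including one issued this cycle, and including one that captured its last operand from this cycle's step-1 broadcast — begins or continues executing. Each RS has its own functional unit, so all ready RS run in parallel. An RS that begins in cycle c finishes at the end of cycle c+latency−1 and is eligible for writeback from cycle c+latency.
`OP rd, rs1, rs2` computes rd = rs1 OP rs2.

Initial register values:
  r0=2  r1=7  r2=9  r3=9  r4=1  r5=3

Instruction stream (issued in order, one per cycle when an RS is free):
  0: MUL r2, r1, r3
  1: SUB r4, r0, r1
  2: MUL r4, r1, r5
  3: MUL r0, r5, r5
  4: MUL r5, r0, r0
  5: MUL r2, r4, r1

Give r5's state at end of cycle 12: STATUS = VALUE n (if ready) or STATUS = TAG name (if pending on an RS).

STATUS = TAG Mul2

cycle 1: issue MUL r2<-Mul1 // r0:2,r1:7,r2:Mul1,r3:9,r4:1,r5:3
cycle 2: issue SUB r4<-Add1 // r0:2,r1:7,r2:Mul1,r3:9,r4:Add1,r5:3
cycle 3: issue MUL r4<-Mul2 // r0:2,r1:7,r2:Mul1,r3:9,r4:Mul2,r5:3
cycle 4: CDB Add1=-5; stall // r0:2,r1:7,r2:Mul1,r3:9,r4:Mul2,r5:3
cycle 5: CDB Mul1=63; issue MUL r0<-Mul1 // r0:Mul1,r1:7,r2:63,r3:9,r4:Mul2,r5:3
cycle 6: stall // r0:Mul1,r1:7,r2:63,r3:9,r4:Mul2,r5:3
cycle 7: CDB Mul2=21; issue MUL r5<-Mul2 // r0:Mul1,r1:7,r2:63,r3:9,r4:21,r5:Mul2
cycle 8: stall // r0:Mul1,r1:7,r2:63,r3:9,r4:21,r5:Mul2
cycle 9: CDB Mul1=9; issue MUL r2<-Mul1 // r0:9,r1:7,r2:Mul1,r3:9,r4:21,r5:Mul2
cycle 10: - // r0:9,r1:7,r2:Mul1,r3:9,r4:21,r5:Mul2
cycle 11: - // r0:9,r1:7,r2:Mul1,r3:9,r4:21,r5:Mul2
cycle 12: - // r0:9,r1:7,r2:Mul1,r3:9,r4:21,r5:Mul2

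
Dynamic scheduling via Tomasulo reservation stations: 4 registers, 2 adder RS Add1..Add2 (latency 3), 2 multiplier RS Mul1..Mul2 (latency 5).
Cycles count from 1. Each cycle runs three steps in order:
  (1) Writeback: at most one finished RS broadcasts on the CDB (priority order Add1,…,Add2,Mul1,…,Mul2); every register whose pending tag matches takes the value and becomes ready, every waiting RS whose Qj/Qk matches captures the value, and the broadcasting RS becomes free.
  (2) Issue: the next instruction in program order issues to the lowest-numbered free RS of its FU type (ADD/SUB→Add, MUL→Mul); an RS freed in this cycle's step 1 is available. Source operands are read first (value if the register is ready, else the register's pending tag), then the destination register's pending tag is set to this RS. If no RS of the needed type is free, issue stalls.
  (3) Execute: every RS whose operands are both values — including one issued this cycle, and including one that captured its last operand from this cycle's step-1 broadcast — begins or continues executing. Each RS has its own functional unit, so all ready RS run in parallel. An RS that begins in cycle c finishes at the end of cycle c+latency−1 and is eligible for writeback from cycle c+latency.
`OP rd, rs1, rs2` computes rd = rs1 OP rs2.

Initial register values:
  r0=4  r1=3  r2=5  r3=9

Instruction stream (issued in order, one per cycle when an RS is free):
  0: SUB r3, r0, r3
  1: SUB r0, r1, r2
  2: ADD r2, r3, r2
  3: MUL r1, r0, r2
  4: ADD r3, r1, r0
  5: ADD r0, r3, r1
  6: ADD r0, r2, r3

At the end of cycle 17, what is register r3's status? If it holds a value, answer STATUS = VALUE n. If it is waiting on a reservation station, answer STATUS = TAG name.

cycle 1: issue SUB r3<-Add1 // r0:4,r1:3,r2:5,r3:Add1
cycle 2: issue SUB r0<-Add2 // r0:Add2,r1:3,r2:5,r3:Add1
cycle 3: stall // r0:Add2,r1:3,r2:5,r3:Add1
cycle 4: CDB Add1=-5; issue ADD r2<-Add1 // r0:Add2,r1:3,r2:Add1,r3:-5
cycle 5: CDB Add2=-2; issue MUL r1<-Mul1 // r0:-2,r1:Mul1,r2:Add1,r3:-5
cycle 6: issue ADD r3<-Add2 // r0:-2,r1:Mul1,r2:Add1,r3:Add2
cycle 7: CDB Add1=0; issue ADD r0<-Add1 // r0:Add1,r1:Mul1,r2:0,r3:Add2
cycle 8: stall // r0:Add1,r1:Mul1,r2:0,r3:Add2
cycle 9: stall // r0:Add1,r1:Mul1,r2:0,r3:Add2
cycle 10: stall // r0:Add1,r1:Mul1,r2:0,r3:Add2
cycle 11: stall // r0:Add1,r1:Mul1,r2:0,r3:Add2
cycle 12: CDB Mul1=0; stall // r0:Add1,r1:0,r2:0,r3:Add2
cycle 13: stall // r0:Add1,r1:0,r2:0,r3:Add2
cycle 14: stall // r0:Add1,r1:0,r2:0,r3:Add2
cycle 15: CDB Add2=-2; issue ADD r0<-Add2 // r0:Add2,r1:0,r2:0,r3:-2
cycle 16: - // r0:Add2,r1:0,r2:0,r3:-2
cycle 17: - // r0:Add2,r1:0,r2:0,r3:-2

STATUS = VALUE -2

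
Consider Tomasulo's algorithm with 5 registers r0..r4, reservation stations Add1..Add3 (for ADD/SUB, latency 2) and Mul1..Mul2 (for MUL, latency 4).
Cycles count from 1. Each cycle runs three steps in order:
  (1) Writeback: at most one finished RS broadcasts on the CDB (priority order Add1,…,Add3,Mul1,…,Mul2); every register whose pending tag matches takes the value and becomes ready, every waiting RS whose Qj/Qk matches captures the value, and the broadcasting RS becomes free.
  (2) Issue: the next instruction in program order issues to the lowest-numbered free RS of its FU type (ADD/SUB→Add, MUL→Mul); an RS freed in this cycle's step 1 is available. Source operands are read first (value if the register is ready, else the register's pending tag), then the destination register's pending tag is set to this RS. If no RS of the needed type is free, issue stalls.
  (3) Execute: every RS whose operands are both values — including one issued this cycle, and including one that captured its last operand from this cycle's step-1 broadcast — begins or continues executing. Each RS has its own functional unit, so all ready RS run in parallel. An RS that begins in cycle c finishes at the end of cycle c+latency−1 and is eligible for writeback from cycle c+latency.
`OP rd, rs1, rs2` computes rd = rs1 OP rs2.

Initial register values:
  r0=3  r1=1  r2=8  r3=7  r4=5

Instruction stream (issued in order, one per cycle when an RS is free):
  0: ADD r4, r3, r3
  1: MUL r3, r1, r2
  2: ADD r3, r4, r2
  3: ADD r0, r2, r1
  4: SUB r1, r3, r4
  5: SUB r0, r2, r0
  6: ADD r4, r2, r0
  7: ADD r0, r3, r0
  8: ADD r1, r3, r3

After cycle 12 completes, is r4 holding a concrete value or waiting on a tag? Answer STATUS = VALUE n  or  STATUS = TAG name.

STATUS = VALUE 7

  c1: issue ADD r4<-Add1  regs: r0:3,r1:1,r2:8,r3:7,r4:Add1
  c2: issue MUL r3<-Mul1  regs: r0:3,r1:1,r2:8,r3:Mul1,r4:Add1
  c3: CDB Add1=14; issue ADD r3<-Add1  regs: r0:3,r1:1,r2:8,r3:Add1,r4:14
  c4: issue ADD r0<-Add2  regs: r0:Add2,r1:1,r2:8,r3:Add1,r4:14
  c5: CDB Add1=22; issue SUB r1<-Add1  regs: r0:Add2,r1:Add1,r2:8,r3:22,r4:14
  c6: CDB Add2=9; issue SUB r0<-Add2  regs: r0:Add2,r1:Add1,r2:8,r3:22,r4:14
  c7: CDB Add1=8; issue ADD r4<-Add1  regs: r0:Add2,r1:8,r2:8,r3:22,r4:Add1
  c8: CDB Add2=-1; issue ADD r0<-Add2  regs: r0:Add2,r1:8,r2:8,r3:22,r4:Add1
  c9: CDB Mul1=8; issue ADD r1<-Add3  regs: r0:Add2,r1:Add3,r2:8,r3:22,r4:Add1
  c10: CDB Add1=7  regs: r0:Add2,r1:Add3,r2:8,r3:22,r4:7
  c11: CDB Add2=21  regs: r0:21,r1:Add3,r2:8,r3:22,r4:7
  c12: CDB Add3=44  regs: r0:21,r1:44,r2:8,r3:22,r4:7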